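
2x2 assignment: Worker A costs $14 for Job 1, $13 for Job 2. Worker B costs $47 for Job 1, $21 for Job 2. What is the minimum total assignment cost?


Option 1: A->1 + B->2 = $14 + $21 = $35
Option 2: A->2 + B->1 = $13 + $47 = $60
Min cost = min($35, $60) = $35

$35


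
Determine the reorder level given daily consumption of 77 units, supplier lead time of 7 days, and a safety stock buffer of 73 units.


Formula: ROP = (Daily Demand * Lead Time) + Safety Stock
Demand during lead time = 77 * 7 = 539 units
ROP = 539 + 73 = 612 units

612 units


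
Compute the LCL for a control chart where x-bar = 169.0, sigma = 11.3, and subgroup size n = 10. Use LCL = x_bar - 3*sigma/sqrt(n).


LCL = 169.0 - 3 * 11.3 / sqrt(10)

158.28


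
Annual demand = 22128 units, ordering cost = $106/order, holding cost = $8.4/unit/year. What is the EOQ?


Formula: EOQ = sqrt(2 * D * S / H)
Numerator: 2 * 22128 * 106 = 4691136
2DS/H = 4691136 / 8.4 = 558468.6
EOQ = sqrt(558468.6) = 747.3 units

747.3 units


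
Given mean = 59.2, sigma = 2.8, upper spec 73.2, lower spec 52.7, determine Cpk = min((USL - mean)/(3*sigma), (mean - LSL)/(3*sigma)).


Cpu = (73.2 - 59.2) / (3 * 2.8) = 1.67
Cpl = (59.2 - 52.7) / (3 * 2.8) = 0.77
Cpk = min(1.67, 0.77) = 0.77

0.77


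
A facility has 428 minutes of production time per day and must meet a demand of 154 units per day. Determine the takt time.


Formula: Takt Time = Available Production Time / Customer Demand
Takt = 428 min/day / 154 units/day
Takt = 2.78 min/unit

2.78 min/unit


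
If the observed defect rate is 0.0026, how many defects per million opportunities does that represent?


DPMO = defect_rate * 1000000 = 0.0026 * 1000000

2600


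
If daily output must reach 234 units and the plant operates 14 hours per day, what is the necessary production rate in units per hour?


Formula: Production Rate = Daily Demand / Available Hours
Rate = 234 units/day / 14 hours/day
Rate = 16.7 units/hour

16.7 units/hour


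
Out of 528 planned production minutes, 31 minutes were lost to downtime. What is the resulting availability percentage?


Formula: Availability = (Planned Time - Downtime) / Planned Time * 100
Uptime = 528 - 31 = 497 min
Availability = 497 / 528 * 100 = 94.1%

94.1%


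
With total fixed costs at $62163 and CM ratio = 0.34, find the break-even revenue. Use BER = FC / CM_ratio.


Formula: BER = Fixed Costs / Contribution Margin Ratio
BER = $62163 / 0.34
BER = $182832.35 (to the nearest cent)

$182832.35


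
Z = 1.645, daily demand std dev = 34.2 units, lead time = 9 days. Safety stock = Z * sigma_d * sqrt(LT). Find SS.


Formula: SS = z * sigma_d * sqrt(LT)
sqrt(LT) = sqrt(9) = 3.0
SS = 1.645 * 34.2 * 3.0
SS = 168.8 units

168.8 units


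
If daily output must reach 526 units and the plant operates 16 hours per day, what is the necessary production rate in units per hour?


Formula: Production Rate = Daily Demand / Available Hours
Rate = 526 units/day / 16 hours/day
Rate = 32.9 units/hour

32.9 units/hour


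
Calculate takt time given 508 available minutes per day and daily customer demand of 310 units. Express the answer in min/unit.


Formula: Takt Time = Available Production Time / Customer Demand
Takt = 508 min/day / 310 units/day
Takt = 1.64 min/unit

1.64 min/unit


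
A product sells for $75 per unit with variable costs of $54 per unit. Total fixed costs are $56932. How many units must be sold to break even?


Formula: BEQ = Fixed Costs / (Price - Variable Cost)
Contribution margin = $75 - $54 = $21/unit
BEQ = ceil($56932 / $21/unit) = ceil(2711.05) = 2712 units

2712 units


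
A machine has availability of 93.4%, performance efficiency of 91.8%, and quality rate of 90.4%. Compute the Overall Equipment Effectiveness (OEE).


Formula: OEE = Availability * Performance * Quality / 10000
A * P = 93.4% * 91.8% / 100 = 85.74%
OEE = 85.74% * 90.4% / 100 = 77.5%

77.5%


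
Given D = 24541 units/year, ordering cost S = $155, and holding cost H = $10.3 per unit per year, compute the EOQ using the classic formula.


Formula: EOQ = sqrt(2 * D * S / H)
Numerator: 2 * 24541 * 155 = 7607710
2DS/H = 7607710 / 10.3 = 738612.6
EOQ = sqrt(738612.6) = 859.4 units

859.4 units


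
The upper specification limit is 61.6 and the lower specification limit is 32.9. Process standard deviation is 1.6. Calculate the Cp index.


Cp = (61.6 - 32.9) / (6 * 1.6)

2.99


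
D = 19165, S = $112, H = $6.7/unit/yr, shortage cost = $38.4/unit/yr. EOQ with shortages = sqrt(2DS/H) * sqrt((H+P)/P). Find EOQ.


Formula: EOQ* = sqrt(2DS/H) * sqrt((H+P)/P)
Base EOQ = sqrt(2*19165*112/6.7) = 800.46 units
Correction = sqrt((6.7+38.4)/38.4) = 1.08373
EOQ* = 800.46 * 1.08373 = 867.5 units

867.5 units


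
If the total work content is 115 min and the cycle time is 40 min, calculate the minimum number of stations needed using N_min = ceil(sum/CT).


Formula: N_min = ceil(Sum of Task Times / Cycle Time)
N_min = ceil(115 min / 40 min) = ceil(2.875)
N_min = 3 stations

3


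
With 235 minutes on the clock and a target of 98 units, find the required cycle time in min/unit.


Formula: CT = Available Time / Number of Units
CT = 235 min / 98 units
CT = 2.4 min/unit

2.4 min/unit


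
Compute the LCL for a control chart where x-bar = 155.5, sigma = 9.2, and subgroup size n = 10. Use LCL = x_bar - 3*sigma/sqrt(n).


LCL = 155.5 - 3 * 9.2 / sqrt(10)

146.77


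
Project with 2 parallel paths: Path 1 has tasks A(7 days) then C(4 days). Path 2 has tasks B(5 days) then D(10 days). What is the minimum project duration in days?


Path 1 = 7 + 4 = 11 days
Path 2 = 5 + 10 = 15 days
Duration = max(11, 15) = 15 days

15 days


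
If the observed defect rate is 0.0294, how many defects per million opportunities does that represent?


DPMO = defect_rate * 1000000 = 0.0294 * 1000000

29400


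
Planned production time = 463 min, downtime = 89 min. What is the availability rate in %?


Formula: Availability = (Planned Time - Downtime) / Planned Time * 100
Uptime = 463 - 89 = 374 min
Availability = 374 / 463 * 100 = 80.8%

80.8%


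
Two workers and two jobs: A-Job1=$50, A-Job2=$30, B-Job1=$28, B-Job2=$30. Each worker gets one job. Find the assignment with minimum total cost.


Option 1: A->1 + B->2 = $50 + $30 = $80
Option 2: A->2 + B->1 = $30 + $28 = $58
Min cost = min($80, $58) = $58

$58


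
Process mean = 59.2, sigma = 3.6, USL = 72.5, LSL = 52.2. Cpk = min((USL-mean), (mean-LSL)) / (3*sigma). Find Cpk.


Cpu = (72.5 - 59.2) / (3 * 3.6) = 1.23
Cpl = (59.2 - 52.2) / (3 * 3.6) = 0.65
Cpk = min(1.23, 0.65) = 0.65

0.65


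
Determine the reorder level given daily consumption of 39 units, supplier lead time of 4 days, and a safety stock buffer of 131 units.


Formula: ROP = (Daily Demand * Lead Time) + Safety Stock
Demand during lead time = 39 * 4 = 156 units
ROP = 156 + 131 = 287 units

287 units


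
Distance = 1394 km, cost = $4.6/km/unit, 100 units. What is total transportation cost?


TC = dist * cost * units = 1394 * 4.6 * 100 = $641240.00

$641240.00


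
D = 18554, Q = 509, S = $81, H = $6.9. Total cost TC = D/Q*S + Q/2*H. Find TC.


TC = 18554/509 * 81 + 509/2 * 6.9

$4708.65


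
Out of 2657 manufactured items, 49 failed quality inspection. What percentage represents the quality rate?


Formula: Quality Rate = Good Pieces / Total Pieces * 100
Good pieces = 2657 - 49 = 2608
QR = 2608 / 2657 * 100 = 98.2%

98.2%


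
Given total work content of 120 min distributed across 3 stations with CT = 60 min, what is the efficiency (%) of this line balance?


Formula: Efficiency = Sum of Task Times / (N_stations * CT) * 100
Total station capacity = 3 stations * 60 min = 180 min
Efficiency = 120 / 180 * 100 = 66.7%

66.7%


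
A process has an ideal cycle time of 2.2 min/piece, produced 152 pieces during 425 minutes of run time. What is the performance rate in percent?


Formula: Performance = (Ideal CT * Total Count) / Run Time * 100
Ideal output time = 2.2 * 152 = 334.4 min
Performance = 334.4 / 425 * 100 = 78.7%

78.7%


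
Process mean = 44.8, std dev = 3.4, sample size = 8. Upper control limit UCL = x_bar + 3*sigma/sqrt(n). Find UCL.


UCL = 44.8 + 3 * 3.4 / sqrt(8)

48.41


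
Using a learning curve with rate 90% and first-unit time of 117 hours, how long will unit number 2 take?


Formula: T_n = T_1 * (learning_rate)^(log2(n)) where learning_rate = rate/100
Doublings = log2(2) = 1
T_n = 117 * 0.9^1
T_n = 117 * 0.9 = 105.3 hours

105.3 hours


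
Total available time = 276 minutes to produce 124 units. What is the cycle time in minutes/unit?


Formula: CT = Available Time / Number of Units
CT = 276 min / 124 units
CT = 2.23 min/unit

2.23 min/unit


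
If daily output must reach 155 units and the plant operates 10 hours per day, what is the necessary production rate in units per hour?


Formula: Production Rate = Daily Demand / Available Hours
Rate = 155 units/day / 10 hours/day
Rate = 15.5 units/hour

15.5 units/hour


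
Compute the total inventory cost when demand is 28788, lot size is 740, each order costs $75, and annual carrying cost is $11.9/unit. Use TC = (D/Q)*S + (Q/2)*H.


TC = 28788/740 * 75 + 740/2 * 11.9

$7320.70


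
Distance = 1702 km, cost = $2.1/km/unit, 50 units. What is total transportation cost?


TC = dist * cost * units = 1702 * 2.1 * 50 = $178710.00

$178710.00


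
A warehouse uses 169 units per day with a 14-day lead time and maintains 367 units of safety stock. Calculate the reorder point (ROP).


Formula: ROP = (Daily Demand * Lead Time) + Safety Stock
Demand during lead time = 169 * 14 = 2366 units
ROP = 2366 + 367 = 2733 units

2733 units


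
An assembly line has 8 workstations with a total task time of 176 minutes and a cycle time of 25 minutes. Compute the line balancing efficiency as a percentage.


Formula: Efficiency = Sum of Task Times / (N_stations * CT) * 100
Total station capacity = 8 stations * 25 min = 200 min
Efficiency = 176 / 200 * 100 = 88.0%

88.0%


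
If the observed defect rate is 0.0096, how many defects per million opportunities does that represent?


DPMO = defect_rate * 1000000 = 0.0096 * 1000000

9600


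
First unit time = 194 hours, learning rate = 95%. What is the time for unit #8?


Formula: T_n = T_1 * (learning_rate)^(log2(n)) where learning_rate = rate/100
Doublings = log2(8) = 3
T_n = 194 * 0.95^3
T_n = 194 * 0.8574 = 166.3 hours

166.3 hours


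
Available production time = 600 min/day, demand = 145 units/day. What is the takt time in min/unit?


Formula: Takt Time = Available Production Time / Customer Demand
Takt = 600 min/day / 145 units/day
Takt = 4.14 min/unit

4.14 min/unit


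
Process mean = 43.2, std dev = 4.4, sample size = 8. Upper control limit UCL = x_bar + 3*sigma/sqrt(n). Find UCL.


UCL = 43.2 + 3 * 4.4 / sqrt(8)

47.87


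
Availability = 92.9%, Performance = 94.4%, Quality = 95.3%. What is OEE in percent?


Formula: OEE = Availability * Performance * Quality / 10000
A * P = 92.9% * 94.4% / 100 = 87.7%
OEE = 87.7% * 95.3% / 100 = 83.6%

83.6%


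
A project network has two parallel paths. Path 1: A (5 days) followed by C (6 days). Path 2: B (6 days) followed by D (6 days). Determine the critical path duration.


Path 1 = 5 + 6 = 11 days
Path 2 = 6 + 6 = 12 days
Duration = max(11, 12) = 12 days

12 days


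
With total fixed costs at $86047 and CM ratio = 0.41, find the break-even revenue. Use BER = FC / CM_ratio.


Formula: BER = Fixed Costs / Contribution Margin Ratio
BER = $86047 / 0.41
BER = $209870.73 (to the nearest cent)

$209870.73


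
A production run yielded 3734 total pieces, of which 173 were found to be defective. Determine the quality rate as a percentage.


Formula: Quality Rate = Good Pieces / Total Pieces * 100
Good pieces = 3734 - 173 = 3561
QR = 3561 / 3734 * 100 = 95.4%

95.4%


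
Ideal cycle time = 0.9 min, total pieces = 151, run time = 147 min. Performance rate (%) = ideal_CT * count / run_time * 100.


Formula: Performance = (Ideal CT * Total Count) / Run Time * 100
Ideal output time = 0.9 * 151 = 135.9 min
Performance = 135.9 / 147 * 100 = 92.4%

92.4%


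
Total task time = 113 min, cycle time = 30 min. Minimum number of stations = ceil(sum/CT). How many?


Formula: N_min = ceil(Sum of Task Times / Cycle Time)
N_min = ceil(113 min / 30 min) = ceil(3.7667)
N_min = 4 stations

4


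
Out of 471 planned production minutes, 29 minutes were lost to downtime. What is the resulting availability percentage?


Formula: Availability = (Planned Time - Downtime) / Planned Time * 100
Uptime = 471 - 29 = 442 min
Availability = 442 / 471 * 100 = 93.8%

93.8%


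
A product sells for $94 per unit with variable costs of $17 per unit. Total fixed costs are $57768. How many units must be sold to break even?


Formula: BEQ = Fixed Costs / (Price - Variable Cost)
Contribution margin = $94 - $17 = $77/unit
BEQ = ceil($57768 / $77/unit) = ceil(750.23) = 751 units

751 units


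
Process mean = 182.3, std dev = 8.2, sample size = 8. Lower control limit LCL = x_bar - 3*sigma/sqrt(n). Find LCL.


LCL = 182.3 - 3 * 8.2 / sqrt(8)

173.6


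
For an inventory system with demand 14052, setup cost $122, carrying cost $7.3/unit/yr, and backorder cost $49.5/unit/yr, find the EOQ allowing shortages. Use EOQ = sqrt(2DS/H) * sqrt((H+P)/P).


Formula: EOQ* = sqrt(2DS/H) * sqrt((H+P)/P)
Base EOQ = sqrt(2*14052*122/7.3) = 685.33 units
Correction = sqrt((7.3+49.5)/49.5) = 1.0712
EOQ* = 685.33 * 1.0712 = 734.1 units

734.1 units


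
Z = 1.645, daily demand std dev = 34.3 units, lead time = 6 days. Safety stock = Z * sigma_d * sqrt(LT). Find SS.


Formula: SS = z * sigma_d * sqrt(LT)
sqrt(LT) = sqrt(6) = 2.4495
SS = 1.645 * 34.3 * 2.4495
SS = 138.2 units

138.2 units


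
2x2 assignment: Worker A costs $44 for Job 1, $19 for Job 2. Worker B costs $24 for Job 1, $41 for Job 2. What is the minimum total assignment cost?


Option 1: A->1 + B->2 = $44 + $41 = $85
Option 2: A->2 + B->1 = $19 + $24 = $43
Min cost = min($85, $43) = $43

$43


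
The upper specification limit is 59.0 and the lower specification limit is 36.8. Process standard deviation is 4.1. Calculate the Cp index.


Cp = (59.0 - 36.8) / (6 * 4.1)

0.9


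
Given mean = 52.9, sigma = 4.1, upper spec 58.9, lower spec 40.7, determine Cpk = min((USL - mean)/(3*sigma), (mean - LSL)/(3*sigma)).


Cpu = (58.9 - 52.9) / (3 * 4.1) = 0.49
Cpl = (52.9 - 40.7) / (3 * 4.1) = 0.99
Cpk = min(0.49, 0.99) = 0.49

0.49


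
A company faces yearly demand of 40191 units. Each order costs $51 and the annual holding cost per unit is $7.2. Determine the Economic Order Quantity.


Formula: EOQ = sqrt(2 * D * S / H)
Numerator: 2 * 40191 * 51 = 4099482
2DS/H = 4099482 / 7.2 = 569372.5
EOQ = sqrt(569372.5) = 754.6 units

754.6 units


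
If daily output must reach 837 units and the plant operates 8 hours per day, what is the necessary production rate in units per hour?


Formula: Production Rate = Daily Demand / Available Hours
Rate = 837 units/day / 8 hours/day
Rate = 104.6 units/hour

104.6 units/hour


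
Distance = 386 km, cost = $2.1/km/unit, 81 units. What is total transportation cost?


TC = dist * cost * units = 386 * 2.1 * 81 = $65658.60

$65658.60


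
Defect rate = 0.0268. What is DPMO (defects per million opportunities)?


DPMO = defect_rate * 1000000 = 0.0268 * 1000000

26800


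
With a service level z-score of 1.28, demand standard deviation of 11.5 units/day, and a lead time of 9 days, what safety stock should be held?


Formula: SS = z * sigma_d * sqrt(LT)
sqrt(LT) = sqrt(9) = 3.0
SS = 1.28 * 11.5 * 3.0
SS = 44.2 units

44.2 units


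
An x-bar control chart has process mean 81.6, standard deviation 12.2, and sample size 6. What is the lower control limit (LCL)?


LCL = 81.6 - 3 * 12.2 / sqrt(6)

66.66


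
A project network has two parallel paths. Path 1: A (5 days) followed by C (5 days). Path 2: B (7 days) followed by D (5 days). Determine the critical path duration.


Path 1 = 5 + 5 = 10 days
Path 2 = 7 + 5 = 12 days
Duration = max(10, 12) = 12 days

12 days


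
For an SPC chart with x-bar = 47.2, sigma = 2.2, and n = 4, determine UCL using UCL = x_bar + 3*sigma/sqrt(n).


UCL = 47.2 + 3 * 2.2 / sqrt(4)

50.5


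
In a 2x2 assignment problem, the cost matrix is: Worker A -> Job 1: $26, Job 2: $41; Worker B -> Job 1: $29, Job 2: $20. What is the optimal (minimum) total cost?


Option 1: A->1 + B->2 = $26 + $20 = $46
Option 2: A->2 + B->1 = $41 + $29 = $70
Min cost = min($46, $70) = $46

$46


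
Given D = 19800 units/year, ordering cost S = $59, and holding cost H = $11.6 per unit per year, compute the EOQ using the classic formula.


Formula: EOQ = sqrt(2 * D * S / H)
Numerator: 2 * 19800 * 59 = 2336400
2DS/H = 2336400 / 11.6 = 201413.8
EOQ = sqrt(201413.8) = 448.8 units

448.8 units


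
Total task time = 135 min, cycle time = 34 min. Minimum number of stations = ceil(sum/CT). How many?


Formula: N_min = ceil(Sum of Task Times / Cycle Time)
N_min = ceil(135 min / 34 min) = ceil(3.9706)
N_min = 4 stations

4


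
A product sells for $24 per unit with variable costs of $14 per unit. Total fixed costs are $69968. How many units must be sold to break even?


Formula: BEQ = Fixed Costs / (Price - Variable Cost)
Contribution margin = $24 - $14 = $10/unit
BEQ = ceil($69968 / $10/unit) = ceil(6996.8) = 6997 units

6997 units


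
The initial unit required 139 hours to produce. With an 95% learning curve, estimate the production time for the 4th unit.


Formula: T_n = T_1 * (learning_rate)^(log2(n)) where learning_rate = rate/100
Doublings = log2(4) = 2
T_n = 139 * 0.95^2
T_n = 139 * 0.9025 = 125.4 hours

125.4 hours


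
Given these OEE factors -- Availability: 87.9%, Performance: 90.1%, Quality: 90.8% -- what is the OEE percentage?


Formula: OEE = Availability * Performance * Quality / 10000
A * P = 87.9% * 90.1% / 100 = 79.2%
OEE = 79.2% * 90.8% / 100 = 71.9%

71.9%


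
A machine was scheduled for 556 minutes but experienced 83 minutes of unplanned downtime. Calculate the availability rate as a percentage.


Formula: Availability = (Planned Time - Downtime) / Planned Time * 100
Uptime = 556 - 83 = 473 min
Availability = 473 / 556 * 100 = 85.1%

85.1%


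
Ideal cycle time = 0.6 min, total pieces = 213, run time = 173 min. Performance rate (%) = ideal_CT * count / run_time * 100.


Formula: Performance = (Ideal CT * Total Count) / Run Time * 100
Ideal output time = 0.6 * 213 = 127.8 min
Performance = 127.8 / 173 * 100 = 73.9%

73.9%


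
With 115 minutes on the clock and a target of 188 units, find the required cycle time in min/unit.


Formula: CT = Available Time / Number of Units
CT = 115 min / 188 units
CT = 0.61 min/unit

0.61 min/unit


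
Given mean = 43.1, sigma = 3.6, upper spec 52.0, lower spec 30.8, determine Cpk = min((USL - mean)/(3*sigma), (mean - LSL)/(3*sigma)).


Cpu = (52.0 - 43.1) / (3 * 3.6) = 0.82
Cpl = (43.1 - 30.8) / (3 * 3.6) = 1.14
Cpk = min(0.82, 1.14) = 0.82

0.82


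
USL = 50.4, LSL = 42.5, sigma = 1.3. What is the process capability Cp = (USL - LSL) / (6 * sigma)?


Cp = (50.4 - 42.5) / (6 * 1.3)

1.01


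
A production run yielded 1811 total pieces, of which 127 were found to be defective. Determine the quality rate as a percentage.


Formula: Quality Rate = Good Pieces / Total Pieces * 100
Good pieces = 1811 - 127 = 1684
QR = 1684 / 1811 * 100 = 93.0%

93.0%


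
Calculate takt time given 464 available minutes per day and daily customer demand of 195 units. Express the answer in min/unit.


Formula: Takt Time = Available Production Time / Customer Demand
Takt = 464 min/day / 195 units/day
Takt = 2.38 min/unit

2.38 min/unit


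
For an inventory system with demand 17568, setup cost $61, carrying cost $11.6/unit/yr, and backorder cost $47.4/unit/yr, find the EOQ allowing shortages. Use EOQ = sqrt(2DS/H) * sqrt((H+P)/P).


Formula: EOQ* = sqrt(2DS/H) * sqrt((H+P)/P)
Base EOQ = sqrt(2*17568*61/11.6) = 429.85 units
Correction = sqrt((11.6+47.4)/47.4) = 1.11567
EOQ* = 429.85 * 1.11567 = 479.6 units

479.6 units


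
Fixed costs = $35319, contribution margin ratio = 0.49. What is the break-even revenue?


Formula: BER = Fixed Costs / Contribution Margin Ratio
BER = $35319 / 0.49
BER = $72079.59 (to the nearest cent)

$72079.59


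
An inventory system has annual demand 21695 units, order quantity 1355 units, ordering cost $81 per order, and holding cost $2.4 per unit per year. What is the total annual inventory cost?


TC = 21695/1355 * 81 + 1355/2 * 2.4

$2922.90


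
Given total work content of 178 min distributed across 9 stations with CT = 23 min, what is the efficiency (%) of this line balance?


Formula: Efficiency = Sum of Task Times / (N_stations * CT) * 100
Total station capacity = 9 stations * 23 min = 207 min
Efficiency = 178 / 207 * 100 = 86.0%

86.0%


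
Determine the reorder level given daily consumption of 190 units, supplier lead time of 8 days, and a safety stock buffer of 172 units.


Formula: ROP = (Daily Demand * Lead Time) + Safety Stock
Demand during lead time = 190 * 8 = 1520 units
ROP = 1520 + 172 = 1692 units

1692 units


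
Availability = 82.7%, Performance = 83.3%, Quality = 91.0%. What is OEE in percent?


Formula: OEE = Availability * Performance * Quality / 10000
A * P = 82.7% * 83.3% / 100 = 68.89%
OEE = 68.89% * 91.0% / 100 = 62.7%

62.7%


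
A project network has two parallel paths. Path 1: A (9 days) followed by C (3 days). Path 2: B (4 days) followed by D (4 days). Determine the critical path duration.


Path 1 = 9 + 3 = 12 days
Path 2 = 4 + 4 = 8 days
Duration = max(12, 8) = 12 days

12 days


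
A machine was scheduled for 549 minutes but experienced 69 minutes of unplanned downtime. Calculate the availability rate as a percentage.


Formula: Availability = (Planned Time - Downtime) / Planned Time * 100
Uptime = 549 - 69 = 480 min
Availability = 480 / 549 * 100 = 87.4%

87.4%


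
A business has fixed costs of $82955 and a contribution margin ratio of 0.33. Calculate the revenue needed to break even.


Formula: BER = Fixed Costs / Contribution Margin Ratio
BER = $82955 / 0.33
BER = $251378.79 (to the nearest cent)

$251378.79


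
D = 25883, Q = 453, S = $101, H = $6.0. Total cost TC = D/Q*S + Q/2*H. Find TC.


TC = 25883/453 * 101 + 453/2 * 6.0

$7129.82


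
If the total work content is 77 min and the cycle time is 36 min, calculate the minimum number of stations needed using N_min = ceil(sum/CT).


Formula: N_min = ceil(Sum of Task Times / Cycle Time)
N_min = ceil(77 min / 36 min) = ceil(2.1389)
N_min = 3 stations

3


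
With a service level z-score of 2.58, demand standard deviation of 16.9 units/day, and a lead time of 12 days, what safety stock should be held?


Formula: SS = z * sigma_d * sqrt(LT)
sqrt(LT) = sqrt(12) = 3.4641
SS = 2.58 * 16.9 * 3.4641
SS = 151.0 units

151.0 units


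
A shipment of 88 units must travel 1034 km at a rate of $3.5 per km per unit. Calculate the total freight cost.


TC = dist * cost * units = 1034 * 3.5 * 88 = $318472.00

$318472.00


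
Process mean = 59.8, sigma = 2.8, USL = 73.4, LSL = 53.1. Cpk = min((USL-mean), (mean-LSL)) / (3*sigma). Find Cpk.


Cpu = (73.4 - 59.8) / (3 * 2.8) = 1.62
Cpl = (59.8 - 53.1) / (3 * 2.8) = 0.8
Cpk = min(1.62, 0.8) = 0.8

0.8


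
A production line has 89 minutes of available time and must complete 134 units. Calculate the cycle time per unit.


Formula: CT = Available Time / Number of Units
CT = 89 min / 134 units
CT = 0.66 min/unit

0.66 min/unit


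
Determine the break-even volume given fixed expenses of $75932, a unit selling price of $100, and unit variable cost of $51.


Formula: BEQ = Fixed Costs / (Price - Variable Cost)
Contribution margin = $100 - $51 = $49/unit
BEQ = ceil($75932 / $49/unit) = ceil(1549.63) = 1550 units

1550 units


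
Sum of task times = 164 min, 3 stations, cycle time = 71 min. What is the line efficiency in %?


Formula: Efficiency = Sum of Task Times / (N_stations * CT) * 100
Total station capacity = 3 stations * 71 min = 213 min
Efficiency = 164 / 213 * 100 = 77.0%

77.0%


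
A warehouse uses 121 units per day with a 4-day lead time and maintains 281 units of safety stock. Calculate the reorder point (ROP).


Formula: ROP = (Daily Demand * Lead Time) + Safety Stock
Demand during lead time = 121 * 4 = 484 units
ROP = 484 + 281 = 765 units

765 units


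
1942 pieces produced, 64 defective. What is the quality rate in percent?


Formula: Quality Rate = Good Pieces / Total Pieces * 100
Good pieces = 1942 - 64 = 1878
QR = 1878 / 1942 * 100 = 96.7%

96.7%


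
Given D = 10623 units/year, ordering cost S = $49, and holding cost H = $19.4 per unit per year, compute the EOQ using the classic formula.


Formula: EOQ = sqrt(2 * D * S / H)
Numerator: 2 * 10623 * 49 = 1041054
2DS/H = 1041054 / 19.4 = 53662.6
EOQ = sqrt(53662.6) = 231.7 units

231.7 units


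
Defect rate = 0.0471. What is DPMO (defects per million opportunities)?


DPMO = defect_rate * 1000000 = 0.0471 * 1000000

47100


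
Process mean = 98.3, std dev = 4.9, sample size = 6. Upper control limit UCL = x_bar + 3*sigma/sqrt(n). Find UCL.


UCL = 98.3 + 3 * 4.9 / sqrt(6)

104.3


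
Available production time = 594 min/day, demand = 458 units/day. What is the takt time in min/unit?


Formula: Takt Time = Available Production Time / Customer Demand
Takt = 594 min/day / 458 units/day
Takt = 1.3 min/unit

1.3 min/unit


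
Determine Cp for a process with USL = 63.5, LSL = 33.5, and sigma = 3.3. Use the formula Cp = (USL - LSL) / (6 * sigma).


Cp = (63.5 - 33.5) / (6 * 3.3)

1.52


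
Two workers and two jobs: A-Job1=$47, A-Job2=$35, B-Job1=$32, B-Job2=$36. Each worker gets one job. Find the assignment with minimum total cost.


Option 1: A->1 + B->2 = $47 + $36 = $83
Option 2: A->2 + B->1 = $35 + $32 = $67
Min cost = min($83, $67) = $67

$67


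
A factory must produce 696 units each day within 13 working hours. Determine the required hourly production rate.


Formula: Production Rate = Daily Demand / Available Hours
Rate = 696 units/day / 13 hours/day
Rate = 53.5 units/hour

53.5 units/hour


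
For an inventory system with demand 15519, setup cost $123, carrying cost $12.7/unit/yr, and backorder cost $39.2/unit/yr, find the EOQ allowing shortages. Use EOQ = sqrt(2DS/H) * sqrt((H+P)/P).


Formula: EOQ* = sqrt(2DS/H) * sqrt((H+P)/P)
Base EOQ = sqrt(2*15519*123/12.7) = 548.27 units
Correction = sqrt((12.7+39.2)/39.2) = 1.15064
EOQ* = 548.27 * 1.15064 = 630.9 units

630.9 units


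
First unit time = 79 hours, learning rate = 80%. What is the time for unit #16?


Formula: T_n = T_1 * (learning_rate)^(log2(n)) where learning_rate = rate/100
Doublings = log2(16) = 4
T_n = 79 * 0.8^4
T_n = 79 * 0.4096 = 32.4 hours

32.4 hours


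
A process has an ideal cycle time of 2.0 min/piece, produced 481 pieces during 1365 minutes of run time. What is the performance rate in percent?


Formula: Performance = (Ideal CT * Total Count) / Run Time * 100
Ideal output time = 2.0 * 481 = 962.0 min
Performance = 962.0 / 1365 * 100 = 70.5%

70.5%


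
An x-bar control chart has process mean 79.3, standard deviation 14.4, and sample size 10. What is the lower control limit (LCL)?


LCL = 79.3 - 3 * 14.4 / sqrt(10)

65.64


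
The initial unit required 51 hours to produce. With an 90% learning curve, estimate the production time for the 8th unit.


Formula: T_n = T_1 * (learning_rate)^(log2(n)) where learning_rate = rate/100
Doublings = log2(8) = 3
T_n = 51 * 0.9^3
T_n = 51 * 0.729 = 37.2 hours

37.2 hours


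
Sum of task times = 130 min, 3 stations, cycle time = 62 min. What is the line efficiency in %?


Formula: Efficiency = Sum of Task Times / (N_stations * CT) * 100
Total station capacity = 3 stations * 62 min = 186 min
Efficiency = 130 / 186 * 100 = 69.9%

69.9%


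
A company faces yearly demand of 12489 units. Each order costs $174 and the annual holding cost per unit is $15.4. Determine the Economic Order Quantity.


Formula: EOQ = sqrt(2 * D * S / H)
Numerator: 2 * 12489 * 174 = 4346172
2DS/H = 4346172 / 15.4 = 282219.0
EOQ = sqrt(282219.0) = 531.2 units

531.2 units


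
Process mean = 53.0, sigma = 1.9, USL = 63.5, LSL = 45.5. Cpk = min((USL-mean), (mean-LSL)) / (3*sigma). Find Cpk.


Cpu = (63.5 - 53.0) / (3 * 1.9) = 1.84
Cpl = (53.0 - 45.5) / (3 * 1.9) = 1.32
Cpk = min(1.84, 1.32) = 1.32

1.32


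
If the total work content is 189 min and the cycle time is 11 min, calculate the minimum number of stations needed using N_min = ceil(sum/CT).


Formula: N_min = ceil(Sum of Task Times / Cycle Time)
N_min = ceil(189 min / 11 min) = ceil(17.1818)
N_min = 18 stations

18


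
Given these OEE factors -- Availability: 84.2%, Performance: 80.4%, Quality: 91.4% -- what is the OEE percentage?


Formula: OEE = Availability * Performance * Quality / 10000
A * P = 84.2% * 80.4% / 100 = 67.7%
OEE = 67.7% * 91.4% / 100 = 61.9%

61.9%


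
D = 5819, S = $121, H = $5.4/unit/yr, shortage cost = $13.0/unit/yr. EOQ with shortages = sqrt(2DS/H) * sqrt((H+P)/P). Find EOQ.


Formula: EOQ* = sqrt(2DS/H) * sqrt((H+P)/P)
Base EOQ = sqrt(2*5819*121/5.4) = 510.66 units
Correction = sqrt((5.4+13.0)/13.0) = 1.1897
EOQ* = 510.66 * 1.1897 = 607.5 units

607.5 units


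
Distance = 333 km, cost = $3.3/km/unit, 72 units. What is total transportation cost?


TC = dist * cost * units = 333 * 3.3 * 72 = $79120.80

$79120.80


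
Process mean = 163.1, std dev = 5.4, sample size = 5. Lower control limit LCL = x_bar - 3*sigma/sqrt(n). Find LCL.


LCL = 163.1 - 3 * 5.4 / sqrt(5)

155.86


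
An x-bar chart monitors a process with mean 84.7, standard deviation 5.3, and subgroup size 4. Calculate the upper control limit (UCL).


UCL = 84.7 + 3 * 5.3 / sqrt(4)

92.65


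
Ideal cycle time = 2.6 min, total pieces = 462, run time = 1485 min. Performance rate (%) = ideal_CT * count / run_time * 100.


Formula: Performance = (Ideal CT * Total Count) / Run Time * 100
Ideal output time = 2.6 * 462 = 1201.2 min
Performance = 1201.2 / 1485 * 100 = 80.9%

80.9%


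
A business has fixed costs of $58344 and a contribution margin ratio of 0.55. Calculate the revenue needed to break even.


Formula: BER = Fixed Costs / Contribution Margin Ratio
BER = $58344 / 0.55
BER = $106080.00 (to the nearest cent)

$106080.00


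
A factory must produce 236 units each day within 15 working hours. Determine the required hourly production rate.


Formula: Production Rate = Daily Demand / Available Hours
Rate = 236 units/day / 15 hours/day
Rate = 15.7 units/hour

15.7 units/hour


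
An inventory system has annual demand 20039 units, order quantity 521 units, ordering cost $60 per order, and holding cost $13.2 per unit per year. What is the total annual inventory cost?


TC = 20039/521 * 60 + 521/2 * 13.2

$5746.35


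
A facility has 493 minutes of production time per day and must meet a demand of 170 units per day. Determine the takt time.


Formula: Takt Time = Available Production Time / Customer Demand
Takt = 493 min/day / 170 units/day
Takt = 2.9 min/unit

2.9 min/unit


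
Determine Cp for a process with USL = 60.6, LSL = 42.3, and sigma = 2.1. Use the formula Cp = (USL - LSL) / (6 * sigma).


Cp = (60.6 - 42.3) / (6 * 2.1)

1.45


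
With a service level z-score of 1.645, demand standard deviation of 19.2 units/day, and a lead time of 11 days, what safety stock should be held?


Formula: SS = z * sigma_d * sqrt(LT)
sqrt(LT) = sqrt(11) = 3.3166
SS = 1.645 * 19.2 * 3.3166
SS = 104.8 units

104.8 units


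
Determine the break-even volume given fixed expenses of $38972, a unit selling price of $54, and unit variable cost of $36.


Formula: BEQ = Fixed Costs / (Price - Variable Cost)
Contribution margin = $54 - $36 = $18/unit
BEQ = ceil($38972 / $18/unit) = ceil(2165.11) = 2166 units

2166 units


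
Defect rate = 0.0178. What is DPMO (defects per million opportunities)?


DPMO = defect_rate * 1000000 = 0.0178 * 1000000

17800


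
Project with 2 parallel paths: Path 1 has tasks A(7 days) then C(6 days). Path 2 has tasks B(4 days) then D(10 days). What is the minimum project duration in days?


Path 1 = 7 + 6 = 13 days
Path 2 = 4 + 10 = 14 days
Duration = max(13, 14) = 14 days

14 days


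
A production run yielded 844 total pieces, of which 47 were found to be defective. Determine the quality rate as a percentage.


Formula: Quality Rate = Good Pieces / Total Pieces * 100
Good pieces = 844 - 47 = 797
QR = 797 / 844 * 100 = 94.4%

94.4%


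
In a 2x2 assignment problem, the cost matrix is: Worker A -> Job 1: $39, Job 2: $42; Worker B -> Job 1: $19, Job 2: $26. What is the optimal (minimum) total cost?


Option 1: A->1 + B->2 = $39 + $26 = $65
Option 2: A->2 + B->1 = $42 + $19 = $61
Min cost = min($65, $61) = $61

$61


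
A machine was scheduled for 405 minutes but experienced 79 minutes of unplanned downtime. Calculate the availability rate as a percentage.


Formula: Availability = (Planned Time - Downtime) / Planned Time * 100
Uptime = 405 - 79 = 326 min
Availability = 326 / 405 * 100 = 80.5%

80.5%


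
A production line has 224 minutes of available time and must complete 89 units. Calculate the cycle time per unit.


Formula: CT = Available Time / Number of Units
CT = 224 min / 89 units
CT = 2.52 min/unit

2.52 min/unit


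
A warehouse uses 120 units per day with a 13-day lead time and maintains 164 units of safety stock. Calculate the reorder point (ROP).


Formula: ROP = (Daily Demand * Lead Time) + Safety Stock
Demand during lead time = 120 * 13 = 1560 units
ROP = 1560 + 164 = 1724 units

1724 units


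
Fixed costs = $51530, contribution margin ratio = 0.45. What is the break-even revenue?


Formula: BER = Fixed Costs / Contribution Margin Ratio
BER = $51530 / 0.45
BER = $114511.11 (to the nearest cent)

$114511.11


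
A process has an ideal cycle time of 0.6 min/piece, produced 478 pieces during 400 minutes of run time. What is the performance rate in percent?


Formula: Performance = (Ideal CT * Total Count) / Run Time * 100
Ideal output time = 0.6 * 478 = 286.8 min
Performance = 286.8 / 400 * 100 = 71.7%

71.7%


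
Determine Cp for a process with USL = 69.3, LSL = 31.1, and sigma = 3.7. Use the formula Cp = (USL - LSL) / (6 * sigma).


Cp = (69.3 - 31.1) / (6 * 3.7)

1.72


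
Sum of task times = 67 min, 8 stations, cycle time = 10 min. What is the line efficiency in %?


Formula: Efficiency = Sum of Task Times / (N_stations * CT) * 100
Total station capacity = 8 stations * 10 min = 80 min
Efficiency = 67 / 80 * 100 = 83.8%

83.8%


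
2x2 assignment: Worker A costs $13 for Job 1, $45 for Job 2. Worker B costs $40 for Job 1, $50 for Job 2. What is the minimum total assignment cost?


Option 1: A->1 + B->2 = $13 + $50 = $63
Option 2: A->2 + B->1 = $45 + $40 = $85
Min cost = min($63, $85) = $63

$63


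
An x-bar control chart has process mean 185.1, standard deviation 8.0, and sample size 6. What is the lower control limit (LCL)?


LCL = 185.1 - 3 * 8.0 / sqrt(6)

175.3


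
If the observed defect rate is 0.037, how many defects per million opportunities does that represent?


DPMO = defect_rate * 1000000 = 0.037 * 1000000

37000


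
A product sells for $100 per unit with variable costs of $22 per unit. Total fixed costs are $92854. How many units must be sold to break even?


Formula: BEQ = Fixed Costs / (Price - Variable Cost)
Contribution margin = $100 - $22 = $78/unit
BEQ = ceil($92854 / $78/unit) = ceil(1190.44) = 1191 units

1191 units


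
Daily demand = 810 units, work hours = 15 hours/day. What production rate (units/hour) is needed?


Formula: Production Rate = Daily Demand / Available Hours
Rate = 810 units/day / 15 hours/day
Rate = 54.0 units/hour

54.0 units/hour


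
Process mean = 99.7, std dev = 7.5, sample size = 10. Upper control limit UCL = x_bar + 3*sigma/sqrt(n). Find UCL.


UCL = 99.7 + 3 * 7.5 / sqrt(10)

106.82


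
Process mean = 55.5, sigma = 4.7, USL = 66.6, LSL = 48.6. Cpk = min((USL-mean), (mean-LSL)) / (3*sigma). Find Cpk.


Cpu = (66.6 - 55.5) / (3 * 4.7) = 0.79
Cpl = (55.5 - 48.6) / (3 * 4.7) = 0.49
Cpk = min(0.79, 0.49) = 0.49

0.49


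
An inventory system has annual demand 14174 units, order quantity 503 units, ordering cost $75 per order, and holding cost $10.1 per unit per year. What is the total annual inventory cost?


TC = 14174/503 * 75 + 503/2 * 10.1

$4653.57


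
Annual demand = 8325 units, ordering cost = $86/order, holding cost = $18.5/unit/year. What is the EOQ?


Formula: EOQ = sqrt(2 * D * S / H)
Numerator: 2 * 8325 * 86 = 1431900
2DS/H = 1431900 / 18.5 = 77400.0
EOQ = sqrt(77400.0) = 278.2 units

278.2 units


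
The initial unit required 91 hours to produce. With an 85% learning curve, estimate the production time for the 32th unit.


Formula: T_n = T_1 * (learning_rate)^(log2(n)) where learning_rate = rate/100
Doublings = log2(32) = 5
T_n = 91 * 0.85^5
T_n = 91 * 0.4437 = 40.4 hours

40.4 hours


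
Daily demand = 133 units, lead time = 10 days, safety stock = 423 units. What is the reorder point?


Formula: ROP = (Daily Demand * Lead Time) + Safety Stock
Demand during lead time = 133 * 10 = 1330 units
ROP = 1330 + 423 = 1753 units

1753 units


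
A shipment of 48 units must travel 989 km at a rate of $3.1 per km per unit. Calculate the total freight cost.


TC = dist * cost * units = 989 * 3.1 * 48 = $147163.20

$147163.20


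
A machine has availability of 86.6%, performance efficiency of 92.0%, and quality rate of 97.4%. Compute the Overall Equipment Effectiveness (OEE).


Formula: OEE = Availability * Performance * Quality / 10000
A * P = 86.6% * 92.0% / 100 = 79.67%
OEE = 79.67% * 97.4% / 100 = 77.6%

77.6%


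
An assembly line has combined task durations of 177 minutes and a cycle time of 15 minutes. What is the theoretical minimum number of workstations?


Formula: N_min = ceil(Sum of Task Times / Cycle Time)
N_min = ceil(177 min / 15 min) = ceil(11.8)
N_min = 12 stations

12


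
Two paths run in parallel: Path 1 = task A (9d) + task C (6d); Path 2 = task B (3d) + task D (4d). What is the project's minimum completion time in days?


Path 1 = 9 + 6 = 15 days
Path 2 = 3 + 4 = 7 days
Duration = max(15, 7) = 15 days

15 days


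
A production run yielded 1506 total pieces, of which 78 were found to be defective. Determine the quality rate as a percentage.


Formula: Quality Rate = Good Pieces / Total Pieces * 100
Good pieces = 1506 - 78 = 1428
QR = 1428 / 1506 * 100 = 94.8%

94.8%


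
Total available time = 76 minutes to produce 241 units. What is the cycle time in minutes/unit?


Formula: CT = Available Time / Number of Units
CT = 76 min / 241 units
CT = 0.32 min/unit

0.32 min/unit


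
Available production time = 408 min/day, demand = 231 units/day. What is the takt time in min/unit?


Formula: Takt Time = Available Production Time / Customer Demand
Takt = 408 min/day / 231 units/day
Takt = 1.77 min/unit

1.77 min/unit


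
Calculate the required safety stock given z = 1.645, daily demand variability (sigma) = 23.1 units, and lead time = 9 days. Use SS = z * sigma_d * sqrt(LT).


Formula: SS = z * sigma_d * sqrt(LT)
sqrt(LT) = sqrt(9) = 3.0
SS = 1.645 * 23.1 * 3.0
SS = 114.0 units

114.0 units


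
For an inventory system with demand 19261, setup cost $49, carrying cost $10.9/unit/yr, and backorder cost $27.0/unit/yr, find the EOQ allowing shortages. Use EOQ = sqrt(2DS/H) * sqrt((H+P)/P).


Formula: EOQ* = sqrt(2DS/H) * sqrt((H+P)/P)
Base EOQ = sqrt(2*19261*49/10.9) = 416.14 units
Correction = sqrt((10.9+27.0)/27.0) = 1.18478
EOQ* = 416.14 * 1.18478 = 493.0 units

493.0 units
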